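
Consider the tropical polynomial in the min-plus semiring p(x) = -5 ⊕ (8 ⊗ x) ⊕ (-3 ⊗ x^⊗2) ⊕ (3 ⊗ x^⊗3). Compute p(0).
p(0) = -5

A tropical monomial a ⊗ x^⊗i evaluates to a + i · x. Evaluating each term at x = 0:
  Term 0 contributes -5 + 0 · 0 = -5
  Term 1 contributes 8 + 1 · 0 = 8
  Term 2 contributes -3 + 2 · 0 = -3
  Term 3 contributes 3 + 3 · 0 = 3
p(0) = ⊕ of these = min[-5, 8, -3, 3] = -5.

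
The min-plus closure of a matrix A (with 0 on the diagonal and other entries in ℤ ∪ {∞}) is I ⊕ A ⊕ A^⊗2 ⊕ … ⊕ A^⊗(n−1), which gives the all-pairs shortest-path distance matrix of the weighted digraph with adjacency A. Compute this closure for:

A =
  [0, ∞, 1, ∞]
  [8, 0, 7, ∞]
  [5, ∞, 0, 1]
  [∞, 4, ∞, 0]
Closure =
  [0, 6, 1, 2]
  [8, 0, 7, 8]
  [5, 5, 0, 1]
  [12, 4, 11, 0]

This is the Floyd-Warshall all-pairs shortest-path computation. For each intermediate vertex k = 0, 1, …, 3, update dist[i][j] ← min(dist[i][j], dist[i][k] + dist[k][j]). The final matrix gives, for each (i, j), the minimum total weight of any directed path from i to j (possibly empty when i = j).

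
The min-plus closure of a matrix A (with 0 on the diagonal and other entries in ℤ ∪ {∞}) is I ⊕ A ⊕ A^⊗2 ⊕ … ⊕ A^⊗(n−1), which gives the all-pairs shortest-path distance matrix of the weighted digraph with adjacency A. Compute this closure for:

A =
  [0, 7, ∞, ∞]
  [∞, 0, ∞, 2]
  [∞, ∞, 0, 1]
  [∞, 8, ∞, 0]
Closure =
  [0, 7, ∞, 9]
  [∞, 0, ∞, 2]
  [∞, 9, 0, 1]
  [∞, 8, ∞, 0]

This is the Floyd-Warshall all-pairs shortest-path computation. For each intermediate vertex k = 0, 1, …, 3, update dist[i][j] ← min(dist[i][j], dist[i][k] + dist[k][j]). The final matrix gives, for each (i, j), the minimum total weight of any directed path from i to j (possibly empty when i = j).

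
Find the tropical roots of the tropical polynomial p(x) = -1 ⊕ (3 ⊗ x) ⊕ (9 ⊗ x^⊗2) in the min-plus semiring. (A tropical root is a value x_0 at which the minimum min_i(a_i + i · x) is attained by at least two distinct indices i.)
Roots: {-6, -4}

Each tropical root is a break point of the lower envelope of the lines y = a_i + i · x (there are 3 lines, with slopes 0, 1, ..., 2). Only the lines that attain the minimum somewhere contribute to roots; other lines are dominated. Here the surviving (envelope) indices are i = 2, i = 1, i = 0.
Intersections between consecutive envelope lines give the roots: for adjacent envelope indices i < j the intersection is x = (a_i − a_j) / (j − i). Reading off the sorted break points: {-6, -4}.
Verification: at each break x_0, at least two indices attain the minimum of min_i(a_i + i · x_0).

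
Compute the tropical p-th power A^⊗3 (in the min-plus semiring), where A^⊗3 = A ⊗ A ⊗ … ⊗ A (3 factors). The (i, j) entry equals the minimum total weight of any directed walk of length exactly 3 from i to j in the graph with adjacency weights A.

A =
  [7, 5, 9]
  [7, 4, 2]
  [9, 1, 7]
A^⊗3 =
  [16, 8, 11]
  [10, 7, 5]
  [12, 4, 7]

Each entry (A^⊗3)_ij equals the minimum over all length-3 walks i = v_0 → v_1 → … → v_3 = j of Σ_t A[v_t][v_{t+1}]. For example, for (i, j) = (0, 2) we minimise over 9 possible intermediate vertex sequences; the minimum is 11, attained along the walk 0 → 1 → 1 → 2.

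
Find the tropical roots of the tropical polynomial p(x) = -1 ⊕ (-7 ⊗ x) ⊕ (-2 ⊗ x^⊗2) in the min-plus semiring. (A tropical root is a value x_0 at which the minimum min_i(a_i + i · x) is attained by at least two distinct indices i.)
Roots: {-5, 6}

Each tropical root is a break point of the lower envelope of the lines y = a_i + i · x (there are 3 lines, with slopes 0, 1, ..., 2). Only the lines that attain the minimum somewhere contribute to roots; other lines are dominated. Here the surviving (envelope) indices are i = 2, i = 1, i = 0.
Intersections between consecutive envelope lines give the roots: for adjacent envelope indices i < j the intersection is x = (a_i − a_j) / (j − i). Reading off the sorted break points: {-5, 6}.
Verification: at each break x_0, at least two indices attain the minimum of min_i(a_i + i · x_0).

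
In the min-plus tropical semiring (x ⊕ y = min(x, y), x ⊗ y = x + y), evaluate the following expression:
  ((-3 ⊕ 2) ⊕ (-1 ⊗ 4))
((-3 ⊕ 2) ⊕ (-1 ⊗ 4)) = -3

Expand innermost to outermost. Recall ⊕ takes the minimum of its arguments and ⊗ takes their sum. Working out the expression ((-3 ⊕ 2) ⊕ (-1 ⊗ 4)) gives -3.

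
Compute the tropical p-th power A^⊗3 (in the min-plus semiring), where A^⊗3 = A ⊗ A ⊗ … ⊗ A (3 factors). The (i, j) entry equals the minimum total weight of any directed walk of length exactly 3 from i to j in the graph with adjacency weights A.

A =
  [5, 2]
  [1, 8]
A^⊗3 =
  [8, 5]
  [4, 8]

Each entry (A^⊗3)_ij equals the minimum over all length-3 walks i = v_0 → v_1 → … → v_3 = j of Σ_t A[v_t][v_{t+1}]. For example, for (i, j) = (0, 1) we minimise over 4 possible intermediate vertex sequences; the minimum is 5, attained along the walk 0 → 1 → 0 → 1.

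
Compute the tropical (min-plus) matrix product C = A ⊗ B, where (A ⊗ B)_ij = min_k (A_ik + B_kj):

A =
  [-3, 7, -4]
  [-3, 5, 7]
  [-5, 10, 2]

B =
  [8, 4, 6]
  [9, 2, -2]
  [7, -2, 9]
A ⊗ B =
  [3, -6, 3]
  [5, 1, 3]
  [3, -1, 1]

Apply the min-plus product entry-by-entry:
  C[0][0] = min over k of (A[0][0] + B[0][0] = -3 + 8 = 5, A[0][1] + B[1][0] = 7 + 9 = 16, A[0][2] + B[2][0] = -4 + 7 = 3) = 3 (attained at k = 2)
  C[0][1] = min over k of (A[0][0] + B[0][1] = -3 + 4 = 1, A[0][1] + B[1][1] = 7 + 2 = 9, A[0][2] + B[2][1] = -4 + -2 = -6) = -6 (attained at k = 2)
  C[0][2] = min over k of (A[0][0] + B[0][2] = -3 + 6 = 3, A[0][1] + B[1][2] = 7 + -2 = 5, A[0][2] + B[2][2] = -4 + 9 = 5) = 3 (attained at k = 0)
  C[1][0] = min over k of (A[1][0] + B[0][0] = -3 + 8 = 5, A[1][1] + B[1][0] = 5 + 9 = 14, A[1][2] + B[2][0] = 7 + 7 = 14) = 5 (attained at k = 0)
  C[1][1] = min over k of (A[1][0] + B[0][1] = -3 + 4 = 1, A[1][1] + B[1][1] = 5 + 2 = 7, A[1][2] + B[2][1] = 7 + -2 = 5) = 1 (attained at k = 0)
  C[1][2] = min over k of (A[1][0] + B[0][2] = -3 + 6 = 3, A[1][1] + B[1][2] = 5 + -2 = 3, A[1][2] + B[2][2] = 7 + 9 = 16) = 3 (attained at k = 0)
  C[2][0] = min over k of (A[2][0] + B[0][0] = -5 + 8 = 3, A[2][1] + B[1][0] = 10 + 9 = 19, A[2][2] + B[2][0] = 2 + 7 = 9) = 3 (attained at k = 0)
  C[2][1] = min over k of (A[2][0] + B[0][1] = -5 + 4 = -1, A[2][1] + B[1][1] = 10 + 2 = 12, A[2][2] + B[2][1] = 2 + -2 = 0) = -1 (attained at k = 0)
  C[2][2] = min over k of (A[2][0] + B[0][2] = -5 + 6 = 1, A[2][1] + B[1][2] = 10 + -2 = 8, A[2][2] + B[2][2] = 2 + 9 = 11) = 1 (attained at k = 0)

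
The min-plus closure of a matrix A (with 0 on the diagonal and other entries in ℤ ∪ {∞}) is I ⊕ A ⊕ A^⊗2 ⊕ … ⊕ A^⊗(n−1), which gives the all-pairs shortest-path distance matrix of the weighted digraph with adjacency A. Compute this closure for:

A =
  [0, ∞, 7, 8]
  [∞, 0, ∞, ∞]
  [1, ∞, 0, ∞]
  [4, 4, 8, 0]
Closure =
  [0, 12, 7, 8]
  [∞, 0, ∞, ∞]
  [1, 13, 0, 9]
  [4, 4, 8, 0]

This is the Floyd-Warshall all-pairs shortest-path computation. For each intermediate vertex k = 0, 1, …, 3, update dist[i][j] ← min(dist[i][j], dist[i][k] + dist[k][j]). The final matrix gives, for each (i, j), the minimum total weight of any directed path from i to j (possibly empty when i = j).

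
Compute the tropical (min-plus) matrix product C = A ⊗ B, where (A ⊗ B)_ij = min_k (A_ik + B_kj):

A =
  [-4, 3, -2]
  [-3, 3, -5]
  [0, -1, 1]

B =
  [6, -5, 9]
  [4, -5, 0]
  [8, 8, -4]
A ⊗ B =
  [2, -9, -6]
  [3, -8, -9]
  [3, -6, -3]

Apply the min-plus product entry-by-entry:
  C[0][0] = min over k of (A[0][0] + B[0][0] = -4 + 6 = 2, A[0][1] + B[1][0] = 3 + 4 = 7, A[0][2] + B[2][0] = -2 + 8 = 6) = 2 (attained at k = 0)
  C[0][1] = min over k of (A[0][0] + B[0][1] = -4 + -5 = -9, A[0][1] + B[1][1] = 3 + -5 = -2, A[0][2] + B[2][1] = -2 + 8 = 6) = -9 (attained at k = 0)
  C[0][2] = min over k of (A[0][0] + B[0][2] = -4 + 9 = 5, A[0][1] + B[1][2] = 3 + 0 = 3, A[0][2] + B[2][2] = -2 + -4 = -6) = -6 (attained at k = 2)
  C[1][0] = min over k of (A[1][0] + B[0][0] = -3 + 6 = 3, A[1][1] + B[1][0] = 3 + 4 = 7, A[1][2] + B[2][0] = -5 + 8 = 3) = 3 (attained at k = 0)
  C[1][1] = min over k of (A[1][0] + B[0][1] = -3 + -5 = -8, A[1][1] + B[1][1] = 3 + -5 = -2, A[1][2] + B[2][1] = -5 + 8 = 3) = -8 (attained at k = 0)
  C[1][2] = min over k of (A[1][0] + B[0][2] = -3 + 9 = 6, A[1][1] + B[1][2] = 3 + 0 = 3, A[1][2] + B[2][2] = -5 + -4 = -9) = -9 (attained at k = 2)
  C[2][0] = min over k of (A[2][0] + B[0][0] = 0 + 6 = 6, A[2][1] + B[1][0] = -1 + 4 = 3, A[2][2] + B[2][0] = 1 + 8 = 9) = 3 (attained at k = 1)
  C[2][1] = min over k of (A[2][0] + B[0][1] = 0 + -5 = -5, A[2][1] + B[1][1] = -1 + -5 = -6, A[2][2] + B[2][1] = 1 + 8 = 9) = -6 (attained at k = 1)
  C[2][2] = min over k of (A[2][0] + B[0][2] = 0 + 9 = 9, A[2][1] + B[1][2] = -1 + 0 = -1, A[2][2] + B[2][2] = 1 + -4 = -3) = -3 (attained at k = 2)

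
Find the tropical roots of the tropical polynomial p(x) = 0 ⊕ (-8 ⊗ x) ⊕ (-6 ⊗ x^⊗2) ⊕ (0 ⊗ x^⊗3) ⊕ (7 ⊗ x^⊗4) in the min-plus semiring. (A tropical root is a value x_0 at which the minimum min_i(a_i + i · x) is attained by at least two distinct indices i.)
Roots: {-7, -6, -2, 8}

Each tropical root is a break point of the lower envelope of the lines y = a_i + i · x (there are 5 lines, with slopes 0, 1, ..., 4). Only the lines that attain the minimum somewhere contribute to roots; other lines are dominated. Here the surviving (envelope) indices are i = 4, i = 3, i = 2, i = 1, i = 0.
Intersections between consecutive envelope lines give the roots: for adjacent envelope indices i < j the intersection is x = (a_i − a_j) / (j − i). Reading off the sorted break points: {-7, -6, -2, 8}.
Verification: at each break x_0, at least two indices attain the minimum of min_i(a_i + i · x_0).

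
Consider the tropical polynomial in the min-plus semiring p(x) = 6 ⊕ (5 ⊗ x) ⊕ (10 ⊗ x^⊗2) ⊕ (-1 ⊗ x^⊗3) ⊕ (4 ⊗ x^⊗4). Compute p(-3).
p(-3) = -10

A tropical monomial a ⊗ x^⊗i evaluates to a + i · x. Evaluating each term at x = -3:
  Term 0 contributes 6 + 0 · -3 = 6
  Term 1 contributes 5 + 1 · -3 = 2
  Term 2 contributes 10 + 2 · -3 = 4
  Term 3 contributes -1 + 3 · -3 = -10
  Term 4 contributes 4 + 4 · -3 = -8
p(-3) = ⊕ of these = min[6, 2, 4, -10, -8] = -10.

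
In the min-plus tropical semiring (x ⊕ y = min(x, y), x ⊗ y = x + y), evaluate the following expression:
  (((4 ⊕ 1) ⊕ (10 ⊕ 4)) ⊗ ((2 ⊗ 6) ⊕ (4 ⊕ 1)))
(((4 ⊕ 1) ⊕ (10 ⊕ 4)) ⊗ ((2 ⊗ 6) ⊕ (4 ⊕ 1))) = 2

Expand innermost to outermost. Recall ⊕ takes the minimum of its arguments and ⊗ takes their sum. Working out the expression (((4 ⊕ 1) ⊕ (10 ⊕ 4)) ⊗ ((2 ⊗ 6) ⊕ (4 ⊕ 1))) gives 2.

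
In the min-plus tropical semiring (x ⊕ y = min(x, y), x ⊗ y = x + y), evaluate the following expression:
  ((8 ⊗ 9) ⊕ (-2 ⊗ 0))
((8 ⊗ 9) ⊕ (-2 ⊗ 0)) = -2

Expand innermost to outermost. Recall ⊕ takes the minimum of its arguments and ⊗ takes their sum. Working out the expression ((8 ⊗ 9) ⊕ (-2 ⊗ 0)) gives -2.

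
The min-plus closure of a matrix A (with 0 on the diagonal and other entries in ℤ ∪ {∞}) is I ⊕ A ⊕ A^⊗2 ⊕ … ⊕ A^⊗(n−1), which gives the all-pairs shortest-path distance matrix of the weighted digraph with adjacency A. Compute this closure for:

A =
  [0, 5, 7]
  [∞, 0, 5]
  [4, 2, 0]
Closure =
  [0, 5, 7]
  [9, 0, 5]
  [4, 2, 0]

This is the Floyd-Warshall all-pairs shortest-path computation. For each intermediate vertex k = 0, 1, …, 2, update dist[i][j] ← min(dist[i][j], dist[i][k] + dist[k][j]). The final matrix gives, for each (i, j), the minimum total weight of any directed path from i to j (possibly empty when i = j).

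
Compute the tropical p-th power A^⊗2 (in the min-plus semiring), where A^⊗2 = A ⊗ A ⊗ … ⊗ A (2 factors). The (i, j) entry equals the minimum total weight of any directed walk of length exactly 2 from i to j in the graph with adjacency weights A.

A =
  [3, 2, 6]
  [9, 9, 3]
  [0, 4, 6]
A^⊗2 =
  [6, 5, 5]
  [3, 7, 9]
  [3, 2, 6]

Each entry (A^⊗2)_ij equals the minimum over all length-2 walks i = v_0 → v_1 → … → v_2 = j of Σ_t A[v_t][v_{t+1}]. For example, for (i, j) = (0, 2) we minimise over 3 possible intermediate vertex sequences; the minimum is 5, attained along the walk 0 → 1 → 2.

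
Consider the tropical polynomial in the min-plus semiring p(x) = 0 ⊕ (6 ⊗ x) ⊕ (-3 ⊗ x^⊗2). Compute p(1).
p(1) = -1

A tropical monomial a ⊗ x^⊗i evaluates to a + i · x. Evaluating each term at x = 1:
  Term 0 contributes 0 + 0 · 1 = 0
  Term 1 contributes 6 + 1 · 1 = 7
  Term 2 contributes -3 + 2 · 1 = -1
p(1) = ⊕ of these = min[0, 7, -1] = -1.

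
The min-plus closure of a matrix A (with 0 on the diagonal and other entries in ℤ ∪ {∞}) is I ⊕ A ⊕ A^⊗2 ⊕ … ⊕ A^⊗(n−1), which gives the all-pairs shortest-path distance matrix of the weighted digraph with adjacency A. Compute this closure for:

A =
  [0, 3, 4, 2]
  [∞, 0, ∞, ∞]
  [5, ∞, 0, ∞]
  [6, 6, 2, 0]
Closure =
  [0, 3, 4, 2]
  [∞, 0, ∞, ∞]
  [5, 8, 0, 7]
  [6, 6, 2, 0]

This is the Floyd-Warshall all-pairs shortest-path computation. For each intermediate vertex k = 0, 1, …, 3, update dist[i][j] ← min(dist[i][j], dist[i][k] + dist[k][j]). The final matrix gives, for each (i, j), the minimum total weight of any directed path from i to j (possibly empty when i = j).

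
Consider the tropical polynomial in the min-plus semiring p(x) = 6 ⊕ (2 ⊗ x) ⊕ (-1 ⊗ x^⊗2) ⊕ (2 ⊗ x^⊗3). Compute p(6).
p(6) = 6

A tropical monomial a ⊗ x^⊗i evaluates to a + i · x. Evaluating each term at x = 6:
  Term 0 contributes 6 + 0 · 6 = 6
  Term 1 contributes 2 + 1 · 6 = 8
  Term 2 contributes -1 + 2 · 6 = 11
  Term 3 contributes 2 + 3 · 6 = 20
p(6) = ⊕ of these = min[6, 8, 11, 20] = 6.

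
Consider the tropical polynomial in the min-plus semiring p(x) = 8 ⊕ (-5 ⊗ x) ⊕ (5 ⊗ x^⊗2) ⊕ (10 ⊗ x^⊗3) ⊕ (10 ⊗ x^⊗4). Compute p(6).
p(6) = 1

A tropical monomial a ⊗ x^⊗i evaluates to a + i · x. Evaluating each term at x = 6:
  Term 0 contributes 8 + 0 · 6 = 8
  Term 1 contributes -5 + 1 · 6 = 1
  Term 2 contributes 5 + 2 · 6 = 17
  Term 3 contributes 10 + 3 · 6 = 28
  Term 4 contributes 10 + 4 · 6 = 34
p(6) = ⊕ of these = min[8, 1, 17, 28, 34] = 1.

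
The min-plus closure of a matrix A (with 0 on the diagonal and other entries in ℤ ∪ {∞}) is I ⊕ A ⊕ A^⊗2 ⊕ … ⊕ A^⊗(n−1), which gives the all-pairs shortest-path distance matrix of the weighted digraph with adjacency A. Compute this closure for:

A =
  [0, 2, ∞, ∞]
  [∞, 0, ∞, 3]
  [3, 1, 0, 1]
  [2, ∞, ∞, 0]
Closure =
  [0, 2, ∞, 5]
  [5, 0, ∞, 3]
  [3, 1, 0, 1]
  [2, 4, ∞, 0]

This is the Floyd-Warshall all-pairs shortest-path computation. For each intermediate vertex k = 0, 1, …, 3, update dist[i][j] ← min(dist[i][j], dist[i][k] + dist[k][j]). The final matrix gives, for each (i, j), the minimum total weight of any directed path from i to j (possibly empty when i = j).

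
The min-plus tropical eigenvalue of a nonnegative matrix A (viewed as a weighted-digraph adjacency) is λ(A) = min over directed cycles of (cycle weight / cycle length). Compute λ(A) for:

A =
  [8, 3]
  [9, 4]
λ(A) = 4

Enumerate directed cycles and compute their means (weight / length). Sample:
  cycle 0 → 0: weight = 8, length = 1, mean = 8/1 ≈ 8.000
  cycle 1 → 1: weight = 4, length = 1, mean = 4/1 ≈ 4.000
  cycle 0 → 1 → 0: weight = 12, length = 2, mean = 12/2 ≈ 6.000
  cycle 1 → 0 → 1: weight = 12, length = 2, mean = 12/2 ≈ 6.000
Minimum mean = 4.000, attained e.g. along the cycle 1 → 1 with weight 4 and length 1. So λ(A) = 4/1 = 4.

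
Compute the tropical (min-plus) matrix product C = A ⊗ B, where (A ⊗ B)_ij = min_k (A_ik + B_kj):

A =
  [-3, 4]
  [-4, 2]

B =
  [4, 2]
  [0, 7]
A ⊗ B =
  [1, -1]
  [0, -2]

Apply the min-plus product entry-by-entry:
  C[0][0] = min over k of (A[0][0] + B[0][0] = -3 + 4 = 1, A[0][1] + B[1][0] = 4 + 0 = 4) = 1 (attained at k = 0)
  C[0][1] = min over k of (A[0][0] + B[0][1] = -3 + 2 = -1, A[0][1] + B[1][1] = 4 + 7 = 11) = -1 (attained at k = 0)
  C[1][0] = min over k of (A[1][0] + B[0][0] = -4 + 4 = 0, A[1][1] + B[1][0] = 2 + 0 = 2) = 0 (attained at k = 0)
  C[1][1] = min over k of (A[1][0] + B[0][1] = -4 + 2 = -2, A[1][1] + B[1][1] = 2 + 7 = 9) = -2 (attained at k = 0)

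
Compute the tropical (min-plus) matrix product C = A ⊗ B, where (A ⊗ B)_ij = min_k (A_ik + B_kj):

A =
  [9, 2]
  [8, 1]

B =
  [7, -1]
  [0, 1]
A ⊗ B =
  [2, 3]
  [1, 2]

Apply the min-plus product entry-by-entry:
  C[0][0] = min over k of (A[0][0] + B[0][0] = 9 + 7 = 16, A[0][1] + B[1][0] = 2 + 0 = 2) = 2 (attained at k = 1)
  C[0][1] = min over k of (A[0][0] + B[0][1] = 9 + -1 = 8, A[0][1] + B[1][1] = 2 + 1 = 3) = 3 (attained at k = 1)
  C[1][0] = min over k of (A[1][0] + B[0][0] = 8 + 7 = 15, A[1][1] + B[1][0] = 1 + 0 = 1) = 1 (attained at k = 1)
  C[1][1] = min over k of (A[1][0] + B[0][1] = 8 + -1 = 7, A[1][1] + B[1][1] = 1 + 1 = 2) = 2 (attained at k = 1)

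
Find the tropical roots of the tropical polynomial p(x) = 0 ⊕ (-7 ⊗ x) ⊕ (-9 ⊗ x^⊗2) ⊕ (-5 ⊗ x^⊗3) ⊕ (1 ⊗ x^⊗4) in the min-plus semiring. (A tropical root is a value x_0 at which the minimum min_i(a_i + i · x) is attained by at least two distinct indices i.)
Roots: {-6, -4, 2, 7}

Each tropical root is a break point of the lower envelope of the lines y = a_i + i · x (there are 5 lines, with slopes 0, 1, ..., 4). Only the lines that attain the minimum somewhere contribute to roots; other lines are dominated. Here the surviving (envelope) indices are i = 4, i = 3, i = 2, i = 1, i = 0.
Intersections between consecutive envelope lines give the roots: for adjacent envelope indices i < j the intersection is x = (a_i − a_j) / (j − i). Reading off the sorted break points: {-6, -4, 2, 7}.
Verification: at each break x_0, at least two indices attain the minimum of min_i(a_i + i · x_0).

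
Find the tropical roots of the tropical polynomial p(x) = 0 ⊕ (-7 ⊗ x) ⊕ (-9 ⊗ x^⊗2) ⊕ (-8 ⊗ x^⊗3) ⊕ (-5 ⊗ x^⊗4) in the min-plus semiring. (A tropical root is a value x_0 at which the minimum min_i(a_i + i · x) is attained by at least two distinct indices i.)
Roots: {-3, -1, 2, 7}

Each tropical root is a break point of the lower envelope of the lines y = a_i + i · x (there are 5 lines, with slopes 0, 1, ..., 4). Only the lines that attain the minimum somewhere contribute to roots; other lines are dominated. Here the surviving (envelope) indices are i = 4, i = 3, i = 2, i = 1, i = 0.
Intersections between consecutive envelope lines give the roots: for adjacent envelope indices i < j the intersection is x = (a_i − a_j) / (j − i). Reading off the sorted break points: {-3, -1, 2, 7}.
Verification: at each break x_0, at least two indices attain the minimum of min_i(a_i + i · x_0).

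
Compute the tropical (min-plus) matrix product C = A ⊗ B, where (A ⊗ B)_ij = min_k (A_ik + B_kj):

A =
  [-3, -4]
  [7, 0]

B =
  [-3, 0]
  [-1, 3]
A ⊗ B =
  [-6, -3]
  [-1, 3]

Apply the min-plus product entry-by-entry:
  C[0][0] = min over k of (A[0][0] + B[0][0] = -3 + -3 = -6, A[0][1] + B[1][0] = -4 + -1 = -5) = -6 (attained at k = 0)
  C[0][1] = min over k of (A[0][0] + B[0][1] = -3 + 0 = -3, A[0][1] + B[1][1] = -4 + 3 = -1) = -3 (attained at k = 0)
  C[1][0] = min over k of (A[1][0] + B[0][0] = 7 + -3 = 4, A[1][1] + B[1][0] = 0 + -1 = -1) = -1 (attained at k = 1)
  C[1][1] = min over k of (A[1][0] + B[0][1] = 7 + 0 = 7, A[1][1] + B[1][1] = 0 + 3 = 3) = 3 (attained at k = 1)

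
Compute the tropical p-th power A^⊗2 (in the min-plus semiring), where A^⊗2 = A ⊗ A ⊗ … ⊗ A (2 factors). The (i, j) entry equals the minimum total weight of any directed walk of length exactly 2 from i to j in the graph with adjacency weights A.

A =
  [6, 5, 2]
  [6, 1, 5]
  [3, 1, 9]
A^⊗2 =
  [5, 3, 8]
  [7, 2, 6]
  [7, 2, 5]

Each entry (A^⊗2)_ij equals the minimum over all length-2 walks i = v_0 → v_1 → … → v_2 = j of Σ_t A[v_t][v_{t+1}]. For example, for (i, j) = (0, 2) we minimise over 3 possible intermediate vertex sequences; the minimum is 8, attained along the walk 0 → 0 → 2.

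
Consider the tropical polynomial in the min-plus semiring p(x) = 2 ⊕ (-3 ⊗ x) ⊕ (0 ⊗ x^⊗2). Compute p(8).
p(8) = 2

A tropical monomial a ⊗ x^⊗i evaluates to a + i · x. Evaluating each term at x = 8:
  Term 0 contributes 2 + 0 · 8 = 2
  Term 1 contributes -3 + 1 · 8 = 5
  Term 2 contributes 0 + 2 · 8 = 16
p(8) = ⊕ of these = min[2, 5, 16] = 2.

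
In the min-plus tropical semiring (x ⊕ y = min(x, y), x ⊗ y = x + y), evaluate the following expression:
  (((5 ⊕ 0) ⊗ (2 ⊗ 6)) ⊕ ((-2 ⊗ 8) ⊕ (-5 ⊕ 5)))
(((5 ⊕ 0) ⊗ (2 ⊗ 6)) ⊕ ((-2 ⊗ 8) ⊕ (-5 ⊕ 5))) = -5

Expand innermost to outermost. Recall ⊕ takes the minimum of its arguments and ⊗ takes their sum. Working out the expression (((5 ⊕ 0) ⊗ (2 ⊗ 6)) ⊕ ((-2 ⊗ 8) ⊕ (-5 ⊕ 5))) gives -5.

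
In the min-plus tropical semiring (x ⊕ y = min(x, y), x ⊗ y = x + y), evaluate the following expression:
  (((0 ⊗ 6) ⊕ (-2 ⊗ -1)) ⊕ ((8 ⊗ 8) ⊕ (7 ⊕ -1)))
(((0 ⊗ 6) ⊕ (-2 ⊗ -1)) ⊕ ((8 ⊗ 8) ⊕ (7 ⊕ -1))) = -3

Expand innermost to outermost. Recall ⊕ takes the minimum of its arguments and ⊗ takes their sum. Working out the expression (((0 ⊗ 6) ⊕ (-2 ⊗ -1)) ⊕ ((8 ⊗ 8) ⊕ (7 ⊕ -1))) gives -3.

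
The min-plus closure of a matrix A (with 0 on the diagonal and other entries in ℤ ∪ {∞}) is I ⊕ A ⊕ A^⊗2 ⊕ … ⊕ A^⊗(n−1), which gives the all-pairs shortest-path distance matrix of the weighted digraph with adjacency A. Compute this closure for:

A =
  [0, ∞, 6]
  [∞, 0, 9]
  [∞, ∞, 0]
Closure =
  [0, ∞, 6]
  [∞, 0, 9]
  [∞, ∞, 0]

This is the Floyd-Warshall all-pairs shortest-path computation. For each intermediate vertex k = 0, 1, …, 2, update dist[i][j] ← min(dist[i][j], dist[i][k] + dist[k][j]). The final matrix gives, for each (i, j), the minimum total weight of any directed path from i to j (possibly empty when i = j).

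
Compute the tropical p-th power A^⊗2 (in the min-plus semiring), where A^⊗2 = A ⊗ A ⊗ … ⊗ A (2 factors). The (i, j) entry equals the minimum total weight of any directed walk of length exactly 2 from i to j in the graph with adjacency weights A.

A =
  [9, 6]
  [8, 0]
A^⊗2 =
  [14, 6]
  [8, 0]

Each entry (A^⊗2)_ij equals the minimum over all length-2 walks i = v_0 → v_1 → … → v_2 = j of Σ_t A[v_t][v_{t+1}]. For example, for (i, j) = (0, 1) we minimise over 2 possible intermediate vertex sequences; the minimum is 6, attained along the walk 0 → 1 → 1.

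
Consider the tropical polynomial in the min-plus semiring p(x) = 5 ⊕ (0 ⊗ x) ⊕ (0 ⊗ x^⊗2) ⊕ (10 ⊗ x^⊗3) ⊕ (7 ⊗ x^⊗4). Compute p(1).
p(1) = 1

A tropical monomial a ⊗ x^⊗i evaluates to a + i · x. Evaluating each term at x = 1:
  Term 0 contributes 5 + 0 · 1 = 5
  Term 1 contributes 0 + 1 · 1 = 1
  Term 2 contributes 0 + 2 · 1 = 2
  Term 3 contributes 10 + 3 · 1 = 13
  Term 4 contributes 7 + 4 · 1 = 11
p(1) = ⊕ of these = min[5, 1, 2, 13, 11] = 1.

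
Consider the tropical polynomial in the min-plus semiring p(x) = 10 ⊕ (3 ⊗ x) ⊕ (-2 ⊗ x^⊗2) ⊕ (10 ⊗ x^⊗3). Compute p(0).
p(0) = -2

A tropical monomial a ⊗ x^⊗i evaluates to a + i · x. Evaluating each term at x = 0:
  Term 0 contributes 10 + 0 · 0 = 10
  Term 1 contributes 3 + 1 · 0 = 3
  Term 2 contributes -2 + 2 · 0 = -2
  Term 3 contributes 10 + 3 · 0 = 10
p(0) = ⊕ of these = min[10, 3, -2, 10] = -2.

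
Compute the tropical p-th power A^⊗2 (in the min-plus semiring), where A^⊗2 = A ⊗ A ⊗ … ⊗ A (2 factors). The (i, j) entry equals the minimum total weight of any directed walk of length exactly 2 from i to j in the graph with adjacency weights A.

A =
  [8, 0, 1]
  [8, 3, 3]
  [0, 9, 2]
A^⊗2 =
  [1, 3, 3]
  [3, 6, 5]
  [2, 0, 1]

Each entry (A^⊗2)_ij equals the minimum over all length-2 walks i = v_0 → v_1 → … → v_2 = j of Σ_t A[v_t][v_{t+1}]. For example, for (i, j) = (0, 2) we minimise over 3 possible intermediate vertex sequences; the minimum is 3, attained along the walk 0 → 1 → 2.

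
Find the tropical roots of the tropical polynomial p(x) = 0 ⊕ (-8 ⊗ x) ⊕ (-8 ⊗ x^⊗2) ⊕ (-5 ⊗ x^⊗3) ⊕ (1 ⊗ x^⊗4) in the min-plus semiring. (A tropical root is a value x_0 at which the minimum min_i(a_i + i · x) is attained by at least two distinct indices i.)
Roots: {-6, -3, 0, 8}

Each tropical root is a break point of the lower envelope of the lines y = a_i + i · x (there are 5 lines, with slopes 0, 1, ..., 4). Only the lines that attain the minimum somewhere contribute to roots; other lines are dominated. Here the surviving (envelope) indices are i = 4, i = 3, i = 2, i = 1, i = 0.
Intersections between consecutive envelope lines give the roots: for adjacent envelope indices i < j the intersection is x = (a_i − a_j) / (j − i). Reading off the sorted break points: {-6, -3, 0, 8}.
Verification: at each break x_0, at least two indices attain the minimum of min_i(a_i + i · x_0).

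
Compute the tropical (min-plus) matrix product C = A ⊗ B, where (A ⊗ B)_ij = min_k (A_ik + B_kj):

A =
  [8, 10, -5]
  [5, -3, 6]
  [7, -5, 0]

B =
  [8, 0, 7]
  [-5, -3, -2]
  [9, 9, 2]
A ⊗ B =
  [4, 4, -3]
  [-8, -6, -5]
  [-10, -8, -7]

Apply the min-plus product entry-by-entry:
  C[0][0] = min over k of (A[0][0] + B[0][0] = 8 + 8 = 16, A[0][1] + B[1][0] = 10 + -5 = 5, A[0][2] + B[2][0] = -5 + 9 = 4) = 4 (attained at k = 2)
  C[0][1] = min over k of (A[0][0] + B[0][1] = 8 + 0 = 8, A[0][1] + B[1][1] = 10 + -3 = 7, A[0][2] + B[2][1] = -5 + 9 = 4) = 4 (attained at k = 2)
  C[0][2] = min over k of (A[0][0] + B[0][2] = 8 + 7 = 15, A[0][1] + B[1][2] = 10 + -2 = 8, A[0][2] + B[2][2] = -5 + 2 = -3) = -3 (attained at k = 2)
  C[1][0] = min over k of (A[1][0] + B[0][0] = 5 + 8 = 13, A[1][1] + B[1][0] = -3 + -5 = -8, A[1][2] + B[2][0] = 6 + 9 = 15) = -8 (attained at k = 1)
  C[1][1] = min over k of (A[1][0] + B[0][1] = 5 + 0 = 5, A[1][1] + B[1][1] = -3 + -3 = -6, A[1][2] + B[2][1] = 6 + 9 = 15) = -6 (attained at k = 1)
  C[1][2] = min over k of (A[1][0] + B[0][2] = 5 + 7 = 12, A[1][1] + B[1][2] = -3 + -2 = -5, A[1][2] + B[2][2] = 6 + 2 = 8) = -5 (attained at k = 1)
  C[2][0] = min over k of (A[2][0] + B[0][0] = 7 + 8 = 15, A[2][1] + B[1][0] = -5 + -5 = -10, A[2][2] + B[2][0] = 0 + 9 = 9) = -10 (attained at k = 1)
  C[2][1] = min over k of (A[2][0] + B[0][1] = 7 + 0 = 7, A[2][1] + B[1][1] = -5 + -3 = -8, A[2][2] + B[2][1] = 0 + 9 = 9) = -8 (attained at k = 1)
  C[2][2] = min over k of (A[2][0] + B[0][2] = 7 + 7 = 14, A[2][1] + B[1][2] = -5 + -2 = -7, A[2][2] + B[2][2] = 0 + 2 = 2) = -7 (attained at k = 1)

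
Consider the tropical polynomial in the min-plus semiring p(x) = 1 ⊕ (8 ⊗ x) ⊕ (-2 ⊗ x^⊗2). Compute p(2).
p(2) = 1

A tropical monomial a ⊗ x^⊗i evaluates to a + i · x. Evaluating each term at x = 2:
  Term 0 contributes 1 + 0 · 2 = 1
  Term 1 contributes 8 + 1 · 2 = 10
  Term 2 contributes -2 + 2 · 2 = 2
p(2) = ⊕ of these = min[1, 10, 2] = 1.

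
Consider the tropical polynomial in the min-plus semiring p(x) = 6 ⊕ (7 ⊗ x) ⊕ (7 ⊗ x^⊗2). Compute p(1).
p(1) = 6

A tropical monomial a ⊗ x^⊗i evaluates to a + i · x. Evaluating each term at x = 1:
  Term 0 contributes 6 + 0 · 1 = 6
  Term 1 contributes 7 + 1 · 1 = 8
  Term 2 contributes 7 + 2 · 1 = 9
p(1) = ⊕ of these = min[6, 8, 9] = 6.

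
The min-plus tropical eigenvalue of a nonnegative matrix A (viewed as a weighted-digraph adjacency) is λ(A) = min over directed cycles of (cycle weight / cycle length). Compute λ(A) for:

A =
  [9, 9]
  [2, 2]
λ(A) = 2

Enumerate directed cycles and compute their means (weight / length). Sample:
  cycle 0 → 0: weight = 9, length = 1, mean = 9/1 ≈ 9.000
  cycle 1 → 1: weight = 2, length = 1, mean = 2/1 ≈ 2.000
  cycle 0 → 1 → 0: weight = 11, length = 2, mean = 11/2 ≈ 5.500
  cycle 1 → 0 → 1: weight = 11, length = 2, mean = 11/2 ≈ 5.500
Minimum mean = 2.000, attained e.g. along the cycle 1 → 1 with weight 2 and length 1. So λ(A) = 2/1 = 2.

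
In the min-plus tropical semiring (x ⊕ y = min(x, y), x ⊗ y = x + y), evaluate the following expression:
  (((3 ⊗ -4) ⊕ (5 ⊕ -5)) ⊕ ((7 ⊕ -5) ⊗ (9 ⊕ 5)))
(((3 ⊗ -4) ⊕ (5 ⊕ -5)) ⊕ ((7 ⊕ -5) ⊗ (9 ⊕ 5))) = -5

Expand innermost to outermost. Recall ⊕ takes the minimum of its arguments and ⊗ takes their sum. Working out the expression (((3 ⊗ -4) ⊕ (5 ⊕ -5)) ⊕ ((7 ⊕ -5) ⊗ (9 ⊕ 5))) gives -5.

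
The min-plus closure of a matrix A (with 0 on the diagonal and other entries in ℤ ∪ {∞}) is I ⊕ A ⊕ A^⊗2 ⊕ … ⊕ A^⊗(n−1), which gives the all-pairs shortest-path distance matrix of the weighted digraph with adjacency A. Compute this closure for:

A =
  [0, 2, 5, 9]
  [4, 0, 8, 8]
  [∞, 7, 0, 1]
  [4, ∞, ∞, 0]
Closure =
  [0, 2, 5, 6]
  [4, 0, 8, 8]
  [5, 7, 0, 1]
  [4, 6, 9, 0]

This is the Floyd-Warshall all-pairs shortest-path computation. For each intermediate vertex k = 0, 1, …, 3, update dist[i][j] ← min(dist[i][j], dist[i][k] + dist[k][j]). The final matrix gives, for each (i, j), the minimum total weight of any directed path from i to j (possibly empty when i = j).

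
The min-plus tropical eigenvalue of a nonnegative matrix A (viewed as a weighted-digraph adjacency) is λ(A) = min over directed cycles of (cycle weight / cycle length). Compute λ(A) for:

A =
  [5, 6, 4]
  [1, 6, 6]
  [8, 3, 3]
λ(A) = 8/3

Enumerate directed cycles and compute their means (weight / length). Sample:
  cycle 0 → 0: weight = 5, length = 1, mean = 5/1 ≈ 5.000
  cycle 1 → 1: weight = 6, length = 1, mean = 6/1 ≈ 6.000
  cycle 2 → 2: weight = 3, length = 1, mean = 3/1 ≈ 3.000
  cycle 0 → 1 → 0: weight = 7, length = 2, mean = 7/2 ≈ 3.500
  cycle 0 → 2 → 0: weight = 12, length = 2, mean = 12/2 ≈ 6.000
  cycle 1 → 0 → 1: weight = 7, length = 2, mean = 7/2 ≈ 3.500
Minimum mean = 2.667, attained e.g. along the cycle 0 → 2 → 1 → 0 with weight 8 and length 3. So λ(A) = 8/3 = 8/3.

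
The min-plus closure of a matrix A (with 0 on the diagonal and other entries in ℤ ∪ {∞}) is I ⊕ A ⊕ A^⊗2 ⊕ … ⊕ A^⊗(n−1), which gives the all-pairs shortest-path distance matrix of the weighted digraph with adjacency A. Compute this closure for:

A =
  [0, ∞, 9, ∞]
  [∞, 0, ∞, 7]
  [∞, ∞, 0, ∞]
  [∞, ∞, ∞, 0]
Closure =
  [0, ∞, 9, ∞]
  [∞, 0, ∞, 7]
  [∞, ∞, 0, ∞]
  [∞, ∞, ∞, 0]

This is the Floyd-Warshall all-pairs shortest-path computation. For each intermediate vertex k = 0, 1, …, 3, update dist[i][j] ← min(dist[i][j], dist[i][k] + dist[k][j]). The final matrix gives, for each (i, j), the minimum total weight of any directed path from i to j (possibly empty when i = j).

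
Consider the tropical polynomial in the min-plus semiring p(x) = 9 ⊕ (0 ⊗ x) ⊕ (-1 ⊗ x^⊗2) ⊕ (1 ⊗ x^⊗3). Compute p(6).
p(6) = 6

A tropical monomial a ⊗ x^⊗i evaluates to a + i · x. Evaluating each term at x = 6:
  Term 0 contributes 9 + 0 · 6 = 9
  Term 1 contributes 0 + 1 · 6 = 6
  Term 2 contributes -1 + 2 · 6 = 11
  Term 3 contributes 1 + 3 · 6 = 19
p(6) = ⊕ of these = min[9, 6, 11, 19] = 6.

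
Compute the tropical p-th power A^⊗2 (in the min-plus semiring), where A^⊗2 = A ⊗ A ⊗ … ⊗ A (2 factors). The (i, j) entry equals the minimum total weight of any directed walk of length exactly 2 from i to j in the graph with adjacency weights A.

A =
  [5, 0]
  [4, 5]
A^⊗2 =
  [4, 5]
  [9, 4]

Each entry (A^⊗2)_ij equals the minimum over all length-2 walks i = v_0 → v_1 → … → v_2 = j of Σ_t A[v_t][v_{t+1}]. For example, for (i, j) = (0, 1) we minimise over 2 possible intermediate vertex sequences; the minimum is 5, attained along the walk 0 → 0 → 1.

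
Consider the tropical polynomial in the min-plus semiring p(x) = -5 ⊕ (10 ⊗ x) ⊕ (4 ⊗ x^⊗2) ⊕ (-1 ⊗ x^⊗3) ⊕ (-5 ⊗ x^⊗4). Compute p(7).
p(7) = -5

A tropical monomial a ⊗ x^⊗i evaluates to a + i · x. Evaluating each term at x = 7:
  Term 0 contributes -5 + 0 · 7 = -5
  Term 1 contributes 10 + 1 · 7 = 17
  Term 2 contributes 4 + 2 · 7 = 18
  Term 3 contributes -1 + 3 · 7 = 20
  Term 4 contributes -5 + 4 · 7 = 23
p(7) = ⊕ of these = min[-5, 17, 18, 20, 23] = -5.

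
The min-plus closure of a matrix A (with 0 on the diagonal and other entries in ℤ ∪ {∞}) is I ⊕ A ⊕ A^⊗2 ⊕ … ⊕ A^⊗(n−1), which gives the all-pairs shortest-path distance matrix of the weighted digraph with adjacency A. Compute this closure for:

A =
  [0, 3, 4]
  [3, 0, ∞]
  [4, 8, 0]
Closure =
  [0, 3, 4]
  [3, 0, 7]
  [4, 7, 0]

This is the Floyd-Warshall all-pairs shortest-path computation. For each intermediate vertex k = 0, 1, …, 2, update dist[i][j] ← min(dist[i][j], dist[i][k] + dist[k][j]). The final matrix gives, for each (i, j), the minimum total weight of any directed path from i to j (possibly empty when i = j).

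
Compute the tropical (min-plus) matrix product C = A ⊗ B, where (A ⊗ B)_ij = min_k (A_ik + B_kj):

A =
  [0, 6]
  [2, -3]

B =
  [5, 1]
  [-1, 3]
A ⊗ B =
  [5, 1]
  [-4, 0]

Apply the min-plus product entry-by-entry:
  C[0][0] = min over k of (A[0][0] + B[0][0] = 0 + 5 = 5, A[0][1] + B[1][0] = 6 + -1 = 5) = 5 (attained at k = 0)
  C[0][1] = min over k of (A[0][0] + B[0][1] = 0 + 1 = 1, A[0][1] + B[1][1] = 6 + 3 = 9) = 1 (attained at k = 0)
  C[1][0] = min over k of (A[1][0] + B[0][0] = 2 + 5 = 7, A[1][1] + B[1][0] = -3 + -1 = -4) = -4 (attained at k = 1)
  C[1][1] = min over k of (A[1][0] + B[0][1] = 2 + 1 = 3, A[1][1] + B[1][1] = -3 + 3 = 0) = 0 (attained at k = 1)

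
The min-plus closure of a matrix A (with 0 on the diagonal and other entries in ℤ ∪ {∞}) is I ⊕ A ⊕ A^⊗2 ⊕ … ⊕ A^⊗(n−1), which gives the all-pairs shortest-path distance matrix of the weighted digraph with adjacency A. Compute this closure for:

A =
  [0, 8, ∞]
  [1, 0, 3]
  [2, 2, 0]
Closure =
  [0, 8, 11]
  [1, 0, 3]
  [2, 2, 0]

This is the Floyd-Warshall all-pairs shortest-path computation. For each intermediate vertex k = 0, 1, …, 2, update dist[i][j] ← min(dist[i][j], dist[i][k] + dist[k][j]). The final matrix gives, for each (i, j), the minimum total weight of any directed path from i to j (possibly empty when i = j).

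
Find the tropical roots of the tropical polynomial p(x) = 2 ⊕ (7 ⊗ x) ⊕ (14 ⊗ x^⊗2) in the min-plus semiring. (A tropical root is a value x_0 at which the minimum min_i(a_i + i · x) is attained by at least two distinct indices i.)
Roots: {-7, -5}

Each tropical root is a break point of the lower envelope of the lines y = a_i + i · x (there are 3 lines, with slopes 0, 1, ..., 2). Only the lines that attain the minimum somewhere contribute to roots; other lines are dominated. Here the surviving (envelope) indices are i = 2, i = 1, i = 0.
Intersections between consecutive envelope lines give the roots: for adjacent envelope indices i < j the intersection is x = (a_i − a_j) / (j − i). Reading off the sorted break points: {-7, -5}.
Verification: at each break x_0, at least two indices attain the minimum of min_i(a_i + i · x_0).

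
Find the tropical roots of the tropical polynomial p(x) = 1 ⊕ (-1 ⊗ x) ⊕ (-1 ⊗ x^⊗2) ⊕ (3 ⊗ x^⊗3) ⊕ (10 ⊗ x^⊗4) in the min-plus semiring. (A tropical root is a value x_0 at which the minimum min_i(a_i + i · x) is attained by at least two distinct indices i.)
Roots: {-7, -4, 0, 2}

Each tropical root is a break point of the lower envelope of the lines y = a_i + i · x (there are 5 lines, with slopes 0, 1, ..., 4). Only the lines that attain the minimum somewhere contribute to roots; other lines are dominated. Here the surviving (envelope) indices are i = 4, i = 3, i = 2, i = 1, i = 0.
Intersections between consecutive envelope lines give the roots: for adjacent envelope indices i < j the intersection is x = (a_i − a_j) / (j − i). Reading off the sorted break points: {-7, -4, 0, 2}.
Verification: at each break x_0, at least two indices attain the minimum of min_i(a_i + i · x_0).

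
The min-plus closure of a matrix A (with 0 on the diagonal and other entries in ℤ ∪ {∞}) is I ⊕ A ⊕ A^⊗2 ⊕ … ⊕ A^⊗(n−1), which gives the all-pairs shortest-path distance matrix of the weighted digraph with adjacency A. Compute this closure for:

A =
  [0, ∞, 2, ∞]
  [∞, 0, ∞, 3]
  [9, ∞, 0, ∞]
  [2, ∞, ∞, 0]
Closure =
  [0, ∞, 2, ∞]
  [5, 0, 7, 3]
  [9, ∞, 0, ∞]
  [2, ∞, 4, 0]

This is the Floyd-Warshall all-pairs shortest-path computation. For each intermediate vertex k = 0, 1, …, 3, update dist[i][j] ← min(dist[i][j], dist[i][k] + dist[k][j]). The final matrix gives, for each (i, j), the minimum total weight of any directed path from i to j (possibly empty when i = j).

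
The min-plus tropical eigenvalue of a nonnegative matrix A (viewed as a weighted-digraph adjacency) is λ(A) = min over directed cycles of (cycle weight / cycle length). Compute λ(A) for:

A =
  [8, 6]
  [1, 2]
λ(A) = 2

Enumerate directed cycles and compute their means (weight / length). Sample:
  cycle 0 → 0: weight = 8, length = 1, mean = 8/1 ≈ 8.000
  cycle 1 → 1: weight = 2, length = 1, mean = 2/1 ≈ 2.000
  cycle 0 → 1 → 0: weight = 7, length = 2, mean = 7/2 ≈ 3.500
  cycle 1 → 0 → 1: weight = 7, length = 2, mean = 7/2 ≈ 3.500
Minimum mean = 2.000, attained e.g. along the cycle 1 → 1 with weight 2 and length 1. So λ(A) = 2/1 = 2.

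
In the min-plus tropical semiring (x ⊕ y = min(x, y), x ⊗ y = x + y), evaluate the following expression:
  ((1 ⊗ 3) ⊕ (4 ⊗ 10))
((1 ⊗ 3) ⊕ (4 ⊗ 10)) = 4

Expand innermost to outermost. Recall ⊕ takes the minimum of its arguments and ⊗ takes their sum. Working out the expression ((1 ⊗ 3) ⊕ (4 ⊗ 10)) gives 4.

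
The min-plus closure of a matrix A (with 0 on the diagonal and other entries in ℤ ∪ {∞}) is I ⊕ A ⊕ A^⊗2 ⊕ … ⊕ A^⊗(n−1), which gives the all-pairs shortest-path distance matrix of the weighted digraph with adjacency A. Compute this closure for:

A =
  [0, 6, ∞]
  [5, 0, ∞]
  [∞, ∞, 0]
Closure =
  [0, 6, ∞]
  [5, 0, ∞]
  [∞, ∞, 0]

This is the Floyd-Warshall all-pairs shortest-path computation. For each intermediate vertex k = 0, 1, …, 2, update dist[i][j] ← min(dist[i][j], dist[i][k] + dist[k][j]). The final matrix gives, for each (i, j), the minimum total weight of any directed path from i to j (possibly empty when i = j).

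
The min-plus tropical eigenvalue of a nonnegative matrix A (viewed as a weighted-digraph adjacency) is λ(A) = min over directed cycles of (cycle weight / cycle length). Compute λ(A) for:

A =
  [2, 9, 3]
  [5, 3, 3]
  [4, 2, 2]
λ(A) = 2

Enumerate directed cycles and compute their means (weight / length). Sample:
  cycle 0 → 0: weight = 2, length = 1, mean = 2/1 ≈ 2.000
  cycle 1 → 1: weight = 3, length = 1, mean = 3/1 ≈ 3.000
  cycle 2 → 2: weight = 2, length = 1, mean = 2/1 ≈ 2.000
  cycle 0 → 1 → 0: weight = 14, length = 2, mean = 14/2 ≈ 7.000
  cycle 0 → 2 → 0: weight = 7, length = 2, mean = 7/2 ≈ 3.500
  cycle 1 → 0 → 1: weight = 14, length = 2, mean = 14/2 ≈ 7.000
Minimum mean = 2.000, attained e.g. along the cycle 0 → 0 with weight 2 and length 1. So λ(A) = 2/1 = 2.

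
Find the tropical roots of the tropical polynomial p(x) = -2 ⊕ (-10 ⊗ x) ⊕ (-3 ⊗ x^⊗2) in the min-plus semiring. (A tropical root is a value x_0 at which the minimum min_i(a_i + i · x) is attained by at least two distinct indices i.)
Roots: {-7, 8}

Each tropical root is a break point of the lower envelope of the lines y = a_i + i · x (there are 3 lines, with slopes 0, 1, ..., 2). Only the lines that attain the minimum somewhere contribute to roots; other lines are dominated. Here the surviving (envelope) indices are i = 2, i = 1, i = 0.
Intersections between consecutive envelope lines give the roots: for adjacent envelope indices i < j the intersection is x = (a_i − a_j) / (j − i). Reading off the sorted break points: {-7, 8}.
Verification: at each break x_0, at least two indices attain the minimum of min_i(a_i + i · x_0).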